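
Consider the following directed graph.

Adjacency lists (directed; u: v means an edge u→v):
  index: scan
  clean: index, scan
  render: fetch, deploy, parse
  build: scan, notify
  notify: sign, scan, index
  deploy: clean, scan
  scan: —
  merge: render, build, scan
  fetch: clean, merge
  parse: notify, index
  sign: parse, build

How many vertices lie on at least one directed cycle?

A vertex is on a directed cycle iff it belongs to a strongly connected component of size ≥ 2 (or has a self-loop).
The vertices on cycles are {sign, build, fetch, merge, parse, notify, render} — 7 in total.

7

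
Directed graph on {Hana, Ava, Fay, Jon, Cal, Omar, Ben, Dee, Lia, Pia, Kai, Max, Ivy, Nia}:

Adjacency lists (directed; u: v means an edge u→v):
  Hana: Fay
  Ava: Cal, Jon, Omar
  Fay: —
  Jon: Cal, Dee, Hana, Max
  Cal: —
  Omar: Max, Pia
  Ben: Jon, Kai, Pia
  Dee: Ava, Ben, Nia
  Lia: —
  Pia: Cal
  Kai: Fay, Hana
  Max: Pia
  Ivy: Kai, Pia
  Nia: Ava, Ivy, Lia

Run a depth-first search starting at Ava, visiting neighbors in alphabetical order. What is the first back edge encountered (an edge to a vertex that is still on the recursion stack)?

DFS from Ava (visiting neighbors in alphabetical order); mark gray on enter, black on exit:
Ava gray
  Cal gray
  Cal black
  Jon gray
    Jon→Cal: Cal black — skip
    Dee gray
      Dee→Ava: Ava is gray → back edge
First back edge: Dee → Ava.

Dee->Ava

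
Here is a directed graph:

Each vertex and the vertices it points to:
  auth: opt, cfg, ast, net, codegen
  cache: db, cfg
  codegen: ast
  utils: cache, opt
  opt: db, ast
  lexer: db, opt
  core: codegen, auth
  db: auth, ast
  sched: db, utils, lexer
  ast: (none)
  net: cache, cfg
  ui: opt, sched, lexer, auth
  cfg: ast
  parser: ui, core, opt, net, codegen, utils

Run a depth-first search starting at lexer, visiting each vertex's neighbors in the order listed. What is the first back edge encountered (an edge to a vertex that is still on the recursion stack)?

DFS from lexer (visiting each vertex's neighbors in the order listed); mark gray on enter, black on exit:
lexer gray
  db gray
    auth gray
      opt gray
        opt→db: db is gray → back edge
First back edge: opt → db.

opt→db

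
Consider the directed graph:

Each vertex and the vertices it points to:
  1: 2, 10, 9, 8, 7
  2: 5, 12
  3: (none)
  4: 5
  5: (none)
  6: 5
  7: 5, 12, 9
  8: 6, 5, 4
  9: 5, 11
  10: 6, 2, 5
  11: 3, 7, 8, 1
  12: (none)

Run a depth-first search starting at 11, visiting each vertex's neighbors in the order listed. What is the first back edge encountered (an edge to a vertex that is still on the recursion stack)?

9→11

DFS from 11 (visiting each vertex's neighbors in the order listed); mark gray on enter, black on exit:
11 gray
  3 gray
  3 black
  7 gray
    5 gray
    5 black
    12 gray
    12 black
    9 gray
      9→5: 5 black — skip
      9→11: 11 is gray → back edge
First back edge: 9 → 11.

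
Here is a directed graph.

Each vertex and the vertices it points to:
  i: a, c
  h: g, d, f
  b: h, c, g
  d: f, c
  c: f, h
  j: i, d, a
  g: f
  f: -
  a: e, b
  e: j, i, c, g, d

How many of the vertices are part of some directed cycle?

7

A vertex is on a directed cycle iff it belongs to a strongly connected component of size ≥ 2 (or has a self-loop).
The vertices on cycles are {a, c, d, e, h, i, j} — 7 in total.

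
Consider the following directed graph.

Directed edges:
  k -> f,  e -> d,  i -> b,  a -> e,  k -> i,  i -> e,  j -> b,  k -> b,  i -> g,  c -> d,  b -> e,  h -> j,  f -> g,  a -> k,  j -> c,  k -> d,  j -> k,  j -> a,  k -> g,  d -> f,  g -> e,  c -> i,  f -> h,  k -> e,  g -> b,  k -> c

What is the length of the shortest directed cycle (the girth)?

4

For each vertex v, BFS finds the shortest path from v back to v.
The shortest such closed walk is j → k → f → h → j, length 4.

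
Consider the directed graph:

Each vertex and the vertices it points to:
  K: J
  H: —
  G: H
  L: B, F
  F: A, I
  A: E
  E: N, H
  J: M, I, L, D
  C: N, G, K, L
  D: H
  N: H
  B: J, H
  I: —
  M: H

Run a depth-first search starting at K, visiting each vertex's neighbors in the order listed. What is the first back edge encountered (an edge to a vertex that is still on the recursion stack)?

B→J

DFS from K (visiting each vertex's neighbors in the order listed); mark gray on enter, black on exit:
K gray
  J gray
    M gray
      H gray
      H black
    M black
    I gray
    I black
    L gray
      B gray
        B→J: J is gray → back edge
First back edge: B → J.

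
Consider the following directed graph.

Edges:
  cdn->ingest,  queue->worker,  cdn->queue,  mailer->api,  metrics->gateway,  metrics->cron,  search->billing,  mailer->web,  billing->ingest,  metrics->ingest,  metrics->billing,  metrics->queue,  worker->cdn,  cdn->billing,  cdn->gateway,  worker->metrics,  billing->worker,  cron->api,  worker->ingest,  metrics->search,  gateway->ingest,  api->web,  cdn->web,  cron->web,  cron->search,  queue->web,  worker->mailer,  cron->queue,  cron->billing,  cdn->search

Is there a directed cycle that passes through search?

search is on a cycle iff search can reach itself via ≥1 edge.
search → billing → worker → metrics → search — yes.

Yes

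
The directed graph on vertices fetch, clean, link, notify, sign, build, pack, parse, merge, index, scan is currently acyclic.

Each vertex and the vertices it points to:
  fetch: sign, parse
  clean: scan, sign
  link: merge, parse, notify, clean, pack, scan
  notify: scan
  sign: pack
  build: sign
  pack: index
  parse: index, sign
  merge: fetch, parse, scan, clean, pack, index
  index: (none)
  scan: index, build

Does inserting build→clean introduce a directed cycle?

Adding build→clean creates a cycle iff clean can already reach build.
Path from clean: clean → scan → build.
So clean → … → build → clean is a cycle.

Yes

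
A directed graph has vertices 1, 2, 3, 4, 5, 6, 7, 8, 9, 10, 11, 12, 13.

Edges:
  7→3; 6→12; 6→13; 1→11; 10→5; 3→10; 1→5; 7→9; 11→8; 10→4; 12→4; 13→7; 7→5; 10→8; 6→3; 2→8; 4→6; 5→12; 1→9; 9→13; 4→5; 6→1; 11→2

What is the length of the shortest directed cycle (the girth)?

For each vertex v, BFS finds the shortest path from v back to v.
The shortest such closed walk is 6 → 12 → 4 → 6, length 3.

3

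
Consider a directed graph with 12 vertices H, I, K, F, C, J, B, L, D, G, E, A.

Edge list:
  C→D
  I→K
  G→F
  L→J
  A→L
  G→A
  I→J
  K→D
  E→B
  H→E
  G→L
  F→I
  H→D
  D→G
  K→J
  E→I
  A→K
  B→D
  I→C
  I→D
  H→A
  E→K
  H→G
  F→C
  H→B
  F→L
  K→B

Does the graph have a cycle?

DFS with white/gray/black marking, starting from A:
A gray
  L gray
    J gray
    J black
  L black
  K gray
    D gray
      G gray
        F gray
          I gray
            C gray
              C→D: D is gray → back edge
Back edge found, so a cycle exists: D → G → F → I → C → D.

Yes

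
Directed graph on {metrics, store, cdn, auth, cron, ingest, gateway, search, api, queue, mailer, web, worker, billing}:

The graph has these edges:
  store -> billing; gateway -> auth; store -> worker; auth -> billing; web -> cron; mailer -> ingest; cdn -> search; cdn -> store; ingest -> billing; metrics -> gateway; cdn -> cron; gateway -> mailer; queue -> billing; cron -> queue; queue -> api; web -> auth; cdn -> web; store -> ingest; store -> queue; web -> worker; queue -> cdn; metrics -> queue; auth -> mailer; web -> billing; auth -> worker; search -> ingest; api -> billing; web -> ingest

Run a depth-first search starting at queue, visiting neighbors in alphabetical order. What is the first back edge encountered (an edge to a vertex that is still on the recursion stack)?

cron→queue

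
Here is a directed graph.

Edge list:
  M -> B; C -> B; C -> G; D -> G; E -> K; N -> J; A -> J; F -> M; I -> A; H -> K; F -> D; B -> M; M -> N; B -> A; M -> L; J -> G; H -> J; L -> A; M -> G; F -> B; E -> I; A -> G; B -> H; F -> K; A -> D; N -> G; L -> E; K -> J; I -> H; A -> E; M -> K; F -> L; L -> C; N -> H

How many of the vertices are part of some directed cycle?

A vertex is on a directed cycle iff it belongs to a strongly connected component of size ≥ 2 (or has a self-loop).
The vertices on cycles are {A, B, C, E, I, L, M} — 7 in total.

7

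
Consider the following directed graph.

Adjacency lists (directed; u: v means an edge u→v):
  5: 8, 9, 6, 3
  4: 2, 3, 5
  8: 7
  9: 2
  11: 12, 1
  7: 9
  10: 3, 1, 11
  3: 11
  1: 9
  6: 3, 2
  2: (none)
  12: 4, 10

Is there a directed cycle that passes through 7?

No

7 lies on a cycle iff there is a path from 7 back to itself.
Exploring from 7, it never reaches itself; equivalently, its strongly connected component is a singleton.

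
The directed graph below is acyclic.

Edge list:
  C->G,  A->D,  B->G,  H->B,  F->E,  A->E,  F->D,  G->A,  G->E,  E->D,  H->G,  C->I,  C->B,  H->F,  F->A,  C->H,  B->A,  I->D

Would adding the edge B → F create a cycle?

No

Adding B→F creates a cycle iff F can already reach B.
Explore from F: no path reaches B. The graph stays acyclic.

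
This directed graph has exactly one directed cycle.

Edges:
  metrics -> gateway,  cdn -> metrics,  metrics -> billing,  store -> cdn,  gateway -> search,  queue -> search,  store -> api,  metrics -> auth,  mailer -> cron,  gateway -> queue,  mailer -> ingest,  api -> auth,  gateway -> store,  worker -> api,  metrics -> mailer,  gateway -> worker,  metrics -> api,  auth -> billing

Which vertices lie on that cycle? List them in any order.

DFS with gray/black marking from metrics:
metrics gray
  api gray
    auth gray
      billing gray
      billing black
    auth black
  api black
  mailer gray
    cron gray
    cron black
    ingest gray
    ingest black
  mailer black
  gateway gray
    store gray
      cdn gray
        cdn→metrics: metrics is gray → back edge
Back edge closes the cycle metrics → gateway → store → cdn → metrics; its vertices are {cdn, store, gateway, metrics}.

cdn, store, gateway, metrics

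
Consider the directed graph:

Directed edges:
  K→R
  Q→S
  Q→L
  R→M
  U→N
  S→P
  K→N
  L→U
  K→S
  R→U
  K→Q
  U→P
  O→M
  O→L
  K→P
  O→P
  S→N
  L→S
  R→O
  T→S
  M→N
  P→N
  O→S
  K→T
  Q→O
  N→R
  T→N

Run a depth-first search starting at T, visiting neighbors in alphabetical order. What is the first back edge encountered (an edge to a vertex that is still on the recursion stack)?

M→N

DFS from T (visiting neighbors in alphabetical order); mark gray on enter, black on exit:
T gray
  N gray
    R gray
      M gray
        M→N: N is gray → back edge
First back edge: M → N.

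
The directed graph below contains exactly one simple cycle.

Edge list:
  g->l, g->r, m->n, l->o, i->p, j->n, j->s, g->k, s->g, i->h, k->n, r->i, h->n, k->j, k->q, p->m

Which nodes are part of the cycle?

g, j, k, s

DFS with gray/black marking from j:
j gray
  s gray
    g gray
      l gray
        o gray
        o black
      l black
      k gray
        k→j: j is gray → back edge
Back edge closes the cycle j → s → g → k → j; its vertices are {g, j, k, s}.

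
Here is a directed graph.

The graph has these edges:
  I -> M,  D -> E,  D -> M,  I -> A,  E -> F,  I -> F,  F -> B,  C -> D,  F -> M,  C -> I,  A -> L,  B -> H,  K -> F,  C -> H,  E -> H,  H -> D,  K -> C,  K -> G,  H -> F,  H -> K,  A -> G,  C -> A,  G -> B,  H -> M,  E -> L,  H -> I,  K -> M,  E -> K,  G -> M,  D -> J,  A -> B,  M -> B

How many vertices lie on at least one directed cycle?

11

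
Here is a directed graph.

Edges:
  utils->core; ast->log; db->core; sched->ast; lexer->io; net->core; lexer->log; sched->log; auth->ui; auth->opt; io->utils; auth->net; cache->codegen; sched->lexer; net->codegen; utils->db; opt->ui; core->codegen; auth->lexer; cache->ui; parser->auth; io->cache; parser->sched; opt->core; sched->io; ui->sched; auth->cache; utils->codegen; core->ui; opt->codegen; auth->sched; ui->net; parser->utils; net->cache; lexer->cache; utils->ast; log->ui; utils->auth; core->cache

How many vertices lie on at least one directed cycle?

A vertex is on a directed cycle iff it belongs to a strongly connected component of size ≥ 2 (or has a self-loop).
The vertices on cycles are {db, io, ui, ast, log, net, opt, auth, core, cache, lexer, sched, utils} — 13 in total.

13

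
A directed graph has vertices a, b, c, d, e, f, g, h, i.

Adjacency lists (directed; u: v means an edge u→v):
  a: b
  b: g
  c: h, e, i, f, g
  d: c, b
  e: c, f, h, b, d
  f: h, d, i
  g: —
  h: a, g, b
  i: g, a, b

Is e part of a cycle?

Yes

e is on a cycle iff e can reach itself via ≥1 edge.
e → c → e — yes.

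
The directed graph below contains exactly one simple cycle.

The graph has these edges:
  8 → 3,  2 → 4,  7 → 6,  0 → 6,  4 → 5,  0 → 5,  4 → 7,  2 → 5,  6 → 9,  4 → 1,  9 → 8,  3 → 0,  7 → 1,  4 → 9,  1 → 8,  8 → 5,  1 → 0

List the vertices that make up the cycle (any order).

DFS with gray/black marking from 0:
0 gray
  6 gray
    9 gray
      8 gray
        5 gray
        5 black
        3 gray
          3→0: 0 is gray → back edge
Back edge closes the cycle 0 → 6 → 9 → 8 → 3 → 0; its vertices are {0, 3, 6, 8, 9}.

0, 3, 6, 8, 9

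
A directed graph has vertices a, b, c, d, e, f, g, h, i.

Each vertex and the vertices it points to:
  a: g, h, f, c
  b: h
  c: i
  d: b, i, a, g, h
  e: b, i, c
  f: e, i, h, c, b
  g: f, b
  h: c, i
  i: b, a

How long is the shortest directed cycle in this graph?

For each vertex v, BFS finds the shortest path from v back to v.
The shortest such closed walk is a → h → i → a, length 3.

3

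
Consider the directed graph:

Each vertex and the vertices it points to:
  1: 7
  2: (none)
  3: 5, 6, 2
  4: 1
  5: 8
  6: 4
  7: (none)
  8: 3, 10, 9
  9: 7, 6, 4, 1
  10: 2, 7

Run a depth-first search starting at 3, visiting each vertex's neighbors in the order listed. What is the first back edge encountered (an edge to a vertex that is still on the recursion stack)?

DFS from 3 (visiting each vertex's neighbors in the order listed); mark gray on enter, black on exit:
3 gray
  5 gray
    8 gray
      8→3: 3 is gray → back edge
First back edge: 8 → 3.

8→3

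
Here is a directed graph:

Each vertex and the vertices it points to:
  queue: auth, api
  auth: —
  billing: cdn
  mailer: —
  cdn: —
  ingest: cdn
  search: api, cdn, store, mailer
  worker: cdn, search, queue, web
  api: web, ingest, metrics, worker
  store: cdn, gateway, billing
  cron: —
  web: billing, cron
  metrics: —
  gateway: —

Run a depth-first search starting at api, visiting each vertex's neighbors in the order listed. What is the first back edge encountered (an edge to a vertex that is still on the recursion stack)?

search→api

DFS from api (visiting each vertex's neighbors in the order listed); mark gray on enter, black on exit:
api gray
  web gray
    billing gray
      cdn gray
      cdn black
    billing black
    cron gray
    cron black
  web black
  ingest gray
    ingest→cdn: cdn black — skip
  ingest black
  metrics gray
  metrics black
  worker gray
    worker→cdn: cdn black — skip
    search gray
      search→api: api is gray → back edge
First back edge: search → api.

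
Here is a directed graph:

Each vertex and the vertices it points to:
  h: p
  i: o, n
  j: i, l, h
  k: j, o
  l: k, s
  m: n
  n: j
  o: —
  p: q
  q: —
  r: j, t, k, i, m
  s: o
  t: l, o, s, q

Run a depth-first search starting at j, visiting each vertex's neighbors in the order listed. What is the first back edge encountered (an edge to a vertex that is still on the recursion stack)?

DFS from j (visiting each vertex's neighbors in the order listed); mark gray on enter, black on exit:
j gray
  i gray
    o gray
    o black
    n gray
      n→j: j is gray → back edge
First back edge: n → j.

n->j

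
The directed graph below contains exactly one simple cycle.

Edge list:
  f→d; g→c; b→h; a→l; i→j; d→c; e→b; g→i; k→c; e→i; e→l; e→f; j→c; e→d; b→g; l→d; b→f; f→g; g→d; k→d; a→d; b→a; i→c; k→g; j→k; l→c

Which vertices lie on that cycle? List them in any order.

DFS with gray/black marking from i:
i gray
  c gray
  c black
  j gray
    k gray
      d gray
        d→c: c black — skip
      d black
      k→c: c black — skip
      g gray
        g→c: c black — skip
        g→d: d black — skip
        g→i: i is gray → back edge
Back edge closes the cycle i → j → k → g → i; its vertices are {g, i, j, k}.

g, i, j, k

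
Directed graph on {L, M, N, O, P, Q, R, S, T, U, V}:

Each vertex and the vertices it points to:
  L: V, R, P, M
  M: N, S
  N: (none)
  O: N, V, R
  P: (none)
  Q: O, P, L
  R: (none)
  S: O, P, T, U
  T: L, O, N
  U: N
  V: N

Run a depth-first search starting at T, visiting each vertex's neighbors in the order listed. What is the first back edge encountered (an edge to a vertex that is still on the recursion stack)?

S→T

DFS from T (visiting each vertex's neighbors in the order listed); mark gray on enter, black on exit:
T gray
  L gray
    V gray
      N gray
      N black
    V black
    R gray
    R black
    P gray
    P black
    M gray
      M→N: N black — skip
      S gray
        O gray
          O→N: N black — skip
          O→V: V black — skip
          O→R: R black — skip
        O black
        S→P: P black — skip
        S→T: T is gray → back edge
First back edge: S → T.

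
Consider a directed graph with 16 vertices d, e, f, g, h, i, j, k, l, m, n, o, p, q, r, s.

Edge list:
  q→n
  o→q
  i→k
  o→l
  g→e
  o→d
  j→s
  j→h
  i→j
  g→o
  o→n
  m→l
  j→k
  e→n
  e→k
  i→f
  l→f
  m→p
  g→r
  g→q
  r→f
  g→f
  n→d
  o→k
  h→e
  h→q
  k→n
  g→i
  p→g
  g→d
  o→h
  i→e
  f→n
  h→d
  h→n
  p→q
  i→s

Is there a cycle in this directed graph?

No

DFS with white/gray/black marking, starting from o:
o gray
  q gray
    n gray
      d gray
      d black
    n black
  q black
  k gray
    k→n: n black — skip
  k black
  o→d: d black — skip
  o→n: n black — skip
  l gray
    f gray
      f→n: n black — skip
    f black
  l black
  h gray
    h→n: n black — skip
    h→d: d black — skip
    h→q: q black — skip
    e gray
      e→n: n black — skip
      e→k: k black — skip
    e black
  h black
o black
g gray
  g→e: e black — skip
  i gray
    i→f: f black — skip
    i→e: e black — skip
    s gray
    s black
    j gray
      j→k: k black — skip
      j→s: s black — skip
      j→h: h black — skip
    j black
    i→k: k black — skip
  i black
  g→o: o black — skip
  g→f: f black — skip
  g→q: q black — skip
  g→d: d black — skip
  r gray
    r→f: f black — skip
  r black
g black
m gray
  p gray
    p→q: q black — skip
    p→g: g black — skip
  p black
  m→l: l black — skip
m black
Every edge goes to a white or black vertex — no back edge, so the graph is acyclic.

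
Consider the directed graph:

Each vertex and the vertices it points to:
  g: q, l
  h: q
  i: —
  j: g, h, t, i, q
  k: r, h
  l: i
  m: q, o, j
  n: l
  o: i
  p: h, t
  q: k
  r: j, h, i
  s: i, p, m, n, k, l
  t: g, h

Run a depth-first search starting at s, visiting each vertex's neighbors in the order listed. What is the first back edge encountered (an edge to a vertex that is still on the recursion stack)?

g→q

DFS from s (visiting each vertex's neighbors in the order listed); mark gray on enter, black on exit:
s gray
  i gray
  i black
  p gray
    h gray
      q gray
        k gray
          r gray
            j gray
              g gray
                g→q: q is gray → back edge
First back edge: g → q.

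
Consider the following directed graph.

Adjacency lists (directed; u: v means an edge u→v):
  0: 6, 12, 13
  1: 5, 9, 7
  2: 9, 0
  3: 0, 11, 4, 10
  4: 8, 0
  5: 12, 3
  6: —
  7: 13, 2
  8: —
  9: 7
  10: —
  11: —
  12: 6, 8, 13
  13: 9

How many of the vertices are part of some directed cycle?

6

A vertex is on a directed cycle iff it belongs to a strongly connected component of size ≥ 2 (or has a self-loop).
The vertices on cycles are {0, 2, 7, 9, 12, 13} — 6 in total.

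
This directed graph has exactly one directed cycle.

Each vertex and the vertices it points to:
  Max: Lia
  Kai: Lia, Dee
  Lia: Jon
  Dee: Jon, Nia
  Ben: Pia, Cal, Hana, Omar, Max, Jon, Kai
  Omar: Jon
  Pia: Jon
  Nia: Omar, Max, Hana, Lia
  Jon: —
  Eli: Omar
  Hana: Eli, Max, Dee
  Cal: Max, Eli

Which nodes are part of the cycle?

DFS with gray/black marking from Hana:
Hana gray
  Eli gray
    Omar gray
      Jon gray
      Jon black
    Omar black
  Eli black
  Max gray
    Lia gray
      Lia→Jon: Jon black — skip
    Lia black
  Max black
  Dee gray
    Dee→Jon: Jon black — skip
    Nia gray
      Nia→Omar: Omar black — skip
      Nia→Max: Max black — skip
      Nia→Hana: Hana is gray → back edge
Back edge closes the cycle Hana → Dee → Nia → Hana; its vertices are {Dee, Nia, Hana}.

Dee, Nia, Hana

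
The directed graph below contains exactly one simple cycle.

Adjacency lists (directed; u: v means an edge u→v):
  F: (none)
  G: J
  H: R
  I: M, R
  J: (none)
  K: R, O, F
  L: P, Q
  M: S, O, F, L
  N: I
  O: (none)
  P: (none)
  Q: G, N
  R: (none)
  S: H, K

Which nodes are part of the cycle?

DFS with gray/black marking from M:
M gray
  S gray
    H gray
      R gray
      R black
    H black
    K gray
      K→R: R black — skip
      O gray
      O black
      F gray
      F black
    K black
  S black
  M→O: O black — skip
  M→F: F black — skip
  L gray
    P gray
    P black
    Q gray
      G gray
        J gray
        J black
      G black
      N gray
        I gray
          I→M: M is gray → back edge
Back edge closes the cycle M → L → Q → N → I → M; its vertices are {I, L, M, N, Q}.

I, L, M, N, Q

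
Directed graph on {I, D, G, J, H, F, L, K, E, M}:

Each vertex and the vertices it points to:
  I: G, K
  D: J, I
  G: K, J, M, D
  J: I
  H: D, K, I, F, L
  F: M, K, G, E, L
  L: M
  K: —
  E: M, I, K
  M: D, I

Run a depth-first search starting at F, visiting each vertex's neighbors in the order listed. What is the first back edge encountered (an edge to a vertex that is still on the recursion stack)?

G->J

DFS from F (visiting each vertex's neighbors in the order listed); mark gray on enter, black on exit:
F gray
  M gray
    D gray
      J gray
        I gray
          G gray
            K gray
            K black
            G→J: J is gray → back edge
First back edge: G → J.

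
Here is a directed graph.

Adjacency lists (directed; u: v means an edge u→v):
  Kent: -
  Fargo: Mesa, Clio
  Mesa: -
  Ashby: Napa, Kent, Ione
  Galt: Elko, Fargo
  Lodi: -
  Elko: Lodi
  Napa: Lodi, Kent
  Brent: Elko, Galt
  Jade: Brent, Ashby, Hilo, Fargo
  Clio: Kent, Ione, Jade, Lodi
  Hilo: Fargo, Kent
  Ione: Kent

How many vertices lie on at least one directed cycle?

6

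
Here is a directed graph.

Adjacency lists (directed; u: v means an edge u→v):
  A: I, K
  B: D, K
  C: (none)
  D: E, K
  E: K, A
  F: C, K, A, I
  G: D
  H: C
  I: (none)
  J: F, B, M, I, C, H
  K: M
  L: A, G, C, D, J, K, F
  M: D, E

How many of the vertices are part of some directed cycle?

5

A vertex is on a directed cycle iff it belongs to a strongly connected component of size ≥ 2 (or has a self-loop).
The vertices on cycles are {A, D, E, K, M} — 5 in total.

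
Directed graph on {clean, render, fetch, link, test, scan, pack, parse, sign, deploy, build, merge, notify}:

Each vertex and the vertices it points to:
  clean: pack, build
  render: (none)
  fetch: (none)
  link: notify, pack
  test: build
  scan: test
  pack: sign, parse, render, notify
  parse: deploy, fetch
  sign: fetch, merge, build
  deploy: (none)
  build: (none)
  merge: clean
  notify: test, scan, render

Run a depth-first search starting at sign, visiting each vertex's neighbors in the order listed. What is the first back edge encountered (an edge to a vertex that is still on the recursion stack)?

pack->sign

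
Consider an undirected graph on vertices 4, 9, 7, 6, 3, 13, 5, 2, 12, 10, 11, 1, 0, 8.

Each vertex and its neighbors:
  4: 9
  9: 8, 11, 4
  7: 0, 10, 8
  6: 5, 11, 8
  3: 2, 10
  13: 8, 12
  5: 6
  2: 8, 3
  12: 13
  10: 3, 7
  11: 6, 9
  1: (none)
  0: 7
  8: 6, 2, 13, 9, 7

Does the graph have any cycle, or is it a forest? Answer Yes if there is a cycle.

Yes

DFS, tracking each vertex's parent; an edge to a visited non-parent vertex closes a cycle.
Start from 2:
visit 2 (parent –)
  visit 8 (parent 2)
    visit 6 (parent 8)
      visit 5 (parent 6)
        5–6: parent, skip
      visit 11 (parent 6)
        11–6: parent, skip
        visit 9 (parent 11)
          9–8: 8 visited and ≠ parent → cycle
Cycle: 8 – 6 – 11 – 9 – 8.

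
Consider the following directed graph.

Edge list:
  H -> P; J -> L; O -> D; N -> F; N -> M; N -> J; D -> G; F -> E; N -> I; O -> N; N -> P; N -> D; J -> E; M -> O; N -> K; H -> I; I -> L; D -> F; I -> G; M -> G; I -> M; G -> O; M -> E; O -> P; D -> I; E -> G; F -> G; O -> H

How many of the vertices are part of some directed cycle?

10

A vertex is on a directed cycle iff it belongs to a strongly connected component of size ≥ 2 (or has a self-loop).
The vertices on cycles are {D, E, F, G, H, I, J, M, N, O} — 10 in total.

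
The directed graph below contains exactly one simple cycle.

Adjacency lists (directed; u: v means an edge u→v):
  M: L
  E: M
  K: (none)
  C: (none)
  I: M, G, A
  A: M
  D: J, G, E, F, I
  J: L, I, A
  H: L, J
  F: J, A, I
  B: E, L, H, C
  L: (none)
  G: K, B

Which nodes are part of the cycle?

B, G, H, I, J

DFS with gray/black marking from G:
G gray
  K gray
  K black
  B gray
    E gray
      M gray
        L gray
        L black
      M black
    E black
    B→L: L black — skip
    H gray
      H→L: L black — skip
      J gray
        J→L: L black — skip
        I gray
          I→M: M black — skip
          I→G: G is gray → back edge
Back edge closes the cycle G → B → H → J → I → G; its vertices are {B, G, H, I, J}.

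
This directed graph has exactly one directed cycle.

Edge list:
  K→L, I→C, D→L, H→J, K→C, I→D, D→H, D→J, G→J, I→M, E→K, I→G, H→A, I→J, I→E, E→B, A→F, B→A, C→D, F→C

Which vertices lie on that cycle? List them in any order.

A, C, D, F, H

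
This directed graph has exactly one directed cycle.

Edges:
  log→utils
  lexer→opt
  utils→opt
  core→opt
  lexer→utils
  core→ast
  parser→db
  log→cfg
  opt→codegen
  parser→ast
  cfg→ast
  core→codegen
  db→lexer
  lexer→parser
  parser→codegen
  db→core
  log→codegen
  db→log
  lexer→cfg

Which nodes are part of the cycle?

DFS with gray/black marking from db:
db gray
  core gray
    opt gray
      codegen gray
      codegen black
    opt black
    ast gray
    ast black
    core→codegen: codegen black — skip
  core black
  lexer gray
    parser gray
      parser→codegen: codegen black — skip
      parser→db: db is gray → back edge
Back edge closes the cycle db → lexer → parser → db; its vertices are {db, lexer, parser}.

db, lexer, parser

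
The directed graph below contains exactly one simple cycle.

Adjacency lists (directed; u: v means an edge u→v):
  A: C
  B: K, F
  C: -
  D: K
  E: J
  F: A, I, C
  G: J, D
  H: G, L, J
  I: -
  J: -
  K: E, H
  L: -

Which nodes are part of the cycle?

D, G, H, K

DFS with gray/black marking from K:
K gray
  E gray
    J gray
    J black
  E black
  H gray
    G gray
      G→J: J black — skip
      D gray
        D→K: K is gray → back edge
Back edge closes the cycle K → H → G → D → K; its vertices are {D, G, H, K}.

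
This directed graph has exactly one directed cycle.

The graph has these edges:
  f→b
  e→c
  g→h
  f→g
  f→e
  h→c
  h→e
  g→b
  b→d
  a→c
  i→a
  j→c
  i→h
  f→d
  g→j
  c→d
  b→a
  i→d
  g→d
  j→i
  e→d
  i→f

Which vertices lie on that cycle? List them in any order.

DFS with gray/black marking from f:
f gray
  b gray
    a gray
      c gray
        d gray
        d black
      c black
    a black
    b→d: d black — skip
  b black
  e gray
    e→c: c black — skip
    e→d: d black — skip
  e black
  g gray
    g→d: d black — skip
    j gray
      i gray
        i→f: f is gray → back edge
Back edge closes the cycle f → g → j → i → f; its vertices are {f, g, i, j}.

f, g, i, j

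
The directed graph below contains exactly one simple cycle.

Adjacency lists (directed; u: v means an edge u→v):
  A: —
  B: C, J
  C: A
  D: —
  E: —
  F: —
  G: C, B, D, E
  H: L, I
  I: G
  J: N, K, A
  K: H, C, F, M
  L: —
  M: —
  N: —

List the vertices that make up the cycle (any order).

DFS with gray/black marking from K:
K gray
  H gray
    L gray
    L black
    I gray
      G gray
        C gray
          A gray
          A black
        C black
        B gray
          B→C: C black — skip
          J gray
            N gray
            N black
            J→K: K is gray → back edge
Back edge closes the cycle K → H → I → G → B → J → K; its vertices are {B, G, H, I, J, K}.

B, G, H, I, J, K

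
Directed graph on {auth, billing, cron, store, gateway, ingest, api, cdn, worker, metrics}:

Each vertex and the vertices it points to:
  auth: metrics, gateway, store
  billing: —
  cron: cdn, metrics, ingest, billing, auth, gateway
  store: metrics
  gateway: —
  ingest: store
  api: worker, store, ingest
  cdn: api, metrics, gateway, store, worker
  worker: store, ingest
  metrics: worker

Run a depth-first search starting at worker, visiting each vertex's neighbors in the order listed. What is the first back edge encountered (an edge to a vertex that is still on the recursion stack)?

metrics->worker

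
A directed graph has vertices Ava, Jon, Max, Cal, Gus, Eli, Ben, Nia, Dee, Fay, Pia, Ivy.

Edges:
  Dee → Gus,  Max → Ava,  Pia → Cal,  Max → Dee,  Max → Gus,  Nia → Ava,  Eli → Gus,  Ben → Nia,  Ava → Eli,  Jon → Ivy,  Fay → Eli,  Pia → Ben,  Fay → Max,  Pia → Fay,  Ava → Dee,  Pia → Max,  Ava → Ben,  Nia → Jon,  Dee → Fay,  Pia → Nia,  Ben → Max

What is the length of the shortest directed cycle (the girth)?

3

For each vertex v, BFS finds the shortest path from v back to v.
The shortest such closed walk is Nia → Ava → Ben → Nia, length 3.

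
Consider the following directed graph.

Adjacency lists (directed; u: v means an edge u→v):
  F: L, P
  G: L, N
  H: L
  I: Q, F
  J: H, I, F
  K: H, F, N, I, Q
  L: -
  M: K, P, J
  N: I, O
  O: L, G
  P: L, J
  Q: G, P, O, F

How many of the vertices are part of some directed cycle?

8

A vertex is on a directed cycle iff it belongs to a strongly connected component of size ≥ 2 (or has a self-loop).
The vertices on cycles are {F, G, I, J, N, O, P, Q} — 8 in total.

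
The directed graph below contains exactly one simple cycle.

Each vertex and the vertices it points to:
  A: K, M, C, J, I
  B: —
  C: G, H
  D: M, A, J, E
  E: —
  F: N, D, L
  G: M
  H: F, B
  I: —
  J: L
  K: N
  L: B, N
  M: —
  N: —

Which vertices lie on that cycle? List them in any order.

DFS with gray/black marking from D:
D gray
  M gray
  M black
  A gray
    K gray
      N gray
      N black
    K black
    A→M: M black — skip
    C gray
      G gray
        G→M: M black — skip
      G black
      H gray
        F gray
          F→N: N black — skip
          F→D: D is gray → back edge
Back edge closes the cycle D → A → C → H → F → D; its vertices are {A, C, D, F, H}.

A, C, D, F, H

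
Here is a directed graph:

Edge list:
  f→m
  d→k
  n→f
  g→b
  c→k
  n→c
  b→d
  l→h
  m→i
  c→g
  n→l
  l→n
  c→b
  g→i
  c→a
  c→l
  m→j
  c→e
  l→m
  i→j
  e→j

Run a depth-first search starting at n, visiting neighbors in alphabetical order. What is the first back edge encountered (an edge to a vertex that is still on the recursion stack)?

l→n

DFS from n (visiting neighbors in alphabetical order); mark gray on enter, black on exit:
n gray
  c gray
    a gray
    a black
    b gray
      d gray
        k gray
        k black
      d black
    b black
    e gray
      j gray
      j black
    e black
    g gray
      g→b: b black — skip
      i gray
        i→j: j black — skip
      i black
    g black
    c→k: k black — skip
    l gray
      h gray
      h black
      m gray
        m→i: i black — skip
        m→j: j black — skip
      m black
      l→n: n is gray → back edge
First back edge: l → n.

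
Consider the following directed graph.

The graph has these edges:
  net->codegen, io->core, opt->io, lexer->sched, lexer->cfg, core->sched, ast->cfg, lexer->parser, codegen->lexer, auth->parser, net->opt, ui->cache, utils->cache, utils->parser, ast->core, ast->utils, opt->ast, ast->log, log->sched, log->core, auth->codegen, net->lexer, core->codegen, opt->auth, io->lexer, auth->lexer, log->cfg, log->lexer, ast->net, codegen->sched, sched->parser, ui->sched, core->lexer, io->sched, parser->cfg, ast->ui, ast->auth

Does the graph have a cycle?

Yes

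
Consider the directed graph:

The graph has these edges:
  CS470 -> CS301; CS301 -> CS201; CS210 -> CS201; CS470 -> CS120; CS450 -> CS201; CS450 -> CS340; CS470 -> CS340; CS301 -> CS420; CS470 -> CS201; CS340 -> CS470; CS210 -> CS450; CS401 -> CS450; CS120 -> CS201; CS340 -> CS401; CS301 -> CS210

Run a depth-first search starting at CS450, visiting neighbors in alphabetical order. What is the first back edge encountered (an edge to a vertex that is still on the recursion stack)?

CS401->CS450

DFS from CS450 (visiting neighbors in alphabetical order); mark gray on enter, black on exit:
CS450 gray
  CS201 gray
  CS201 black
  CS340 gray
    CS401 gray
      CS401→CS450: CS450 is gray → back edge
First back edge: CS401 → CS450.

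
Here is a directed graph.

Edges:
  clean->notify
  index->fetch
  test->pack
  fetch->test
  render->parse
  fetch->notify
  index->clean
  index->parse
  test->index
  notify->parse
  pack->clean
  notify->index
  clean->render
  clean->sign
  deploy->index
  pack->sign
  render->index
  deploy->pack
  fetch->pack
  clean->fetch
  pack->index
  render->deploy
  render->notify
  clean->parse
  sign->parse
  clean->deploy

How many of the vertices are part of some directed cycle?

8

A vertex is on a directed cycle iff it belongs to a strongly connected component of size ≥ 2 (or has a self-loop).
The vertices on cycles are {pack, test, clean, fetch, index, deploy, notify, render} — 8 in total.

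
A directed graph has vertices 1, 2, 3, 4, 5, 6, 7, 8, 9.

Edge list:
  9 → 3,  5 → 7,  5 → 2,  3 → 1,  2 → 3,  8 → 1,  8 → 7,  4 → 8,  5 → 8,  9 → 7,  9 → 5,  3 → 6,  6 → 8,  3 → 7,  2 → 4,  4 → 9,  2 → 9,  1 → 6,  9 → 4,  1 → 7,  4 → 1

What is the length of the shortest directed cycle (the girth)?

2

For each vertex v, BFS finds the shortest path from v back to v.
The shortest such closed walk is 9 → 4 → 9, length 2.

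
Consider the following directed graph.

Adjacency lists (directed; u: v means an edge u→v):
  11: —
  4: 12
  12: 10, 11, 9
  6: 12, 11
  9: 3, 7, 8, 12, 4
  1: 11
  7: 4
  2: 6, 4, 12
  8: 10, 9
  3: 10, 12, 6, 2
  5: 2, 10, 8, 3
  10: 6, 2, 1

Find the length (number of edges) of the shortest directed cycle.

For each vertex v, BFS finds the shortest path from v back to v.
The shortest such closed walk is 8 → 9 → 8, length 2.

2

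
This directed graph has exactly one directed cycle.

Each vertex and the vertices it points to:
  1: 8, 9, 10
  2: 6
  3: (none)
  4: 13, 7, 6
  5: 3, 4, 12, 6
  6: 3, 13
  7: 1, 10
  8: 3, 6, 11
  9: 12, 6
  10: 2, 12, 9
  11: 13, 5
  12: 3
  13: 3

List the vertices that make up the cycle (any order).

DFS with gray/black marking from 7:
7 gray
  1 gray
    8 gray
      3 gray
      3 black
      6 gray
        6→3: 3 black — skip
        13 gray
          13→3: 3 black — skip
        13 black
      6 black
      11 gray
        11→13: 13 black — skip
        5 gray
          5→3: 3 black — skip
          4 gray
            4→13: 13 black — skip
            4→7: 7 is gray → back edge
Back edge closes the cycle 7 → 1 → 8 → 11 → 5 → 4 → 7; its vertices are {1, 4, 5, 7, 8, 11}.

1, 4, 5, 7, 8, 11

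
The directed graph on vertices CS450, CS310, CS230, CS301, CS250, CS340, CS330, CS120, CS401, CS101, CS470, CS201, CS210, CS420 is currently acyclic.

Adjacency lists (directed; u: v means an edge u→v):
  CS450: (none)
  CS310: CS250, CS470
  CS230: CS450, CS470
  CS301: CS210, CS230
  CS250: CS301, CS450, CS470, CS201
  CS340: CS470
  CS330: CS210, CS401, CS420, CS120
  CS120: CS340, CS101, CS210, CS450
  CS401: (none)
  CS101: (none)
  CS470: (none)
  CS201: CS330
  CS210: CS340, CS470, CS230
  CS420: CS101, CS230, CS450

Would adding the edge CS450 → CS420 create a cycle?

Adding CS450→CS420 creates a cycle iff CS420 can already reach CS450.
Path from CS420: CS420 → CS450.
So CS420 → … → CS450 → CS420 is a cycle.

Yes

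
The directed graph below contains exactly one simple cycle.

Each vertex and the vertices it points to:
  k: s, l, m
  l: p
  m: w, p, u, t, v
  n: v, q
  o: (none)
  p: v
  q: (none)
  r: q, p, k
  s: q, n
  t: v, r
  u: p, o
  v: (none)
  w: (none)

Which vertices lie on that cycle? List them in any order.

DFS with gray/black marking from k:
k gray
  s gray
    q gray
    q black
    n gray
      v gray
      v black
      n→q: q black — skip
    n black
  s black
  l gray
    p gray
      p→v: v black — skip
    p black
  l black
  m gray
    w gray
    w black
    m→p: p black — skip
    u gray
      u→p: p black — skip
      o gray
      o black
    u black
    t gray
      t→v: v black — skip
      r gray
        r→q: q black — skip
        r→p: p black — skip
        r→k: k is gray → back edge
Back edge closes the cycle k → m → t → r → k; its vertices are {k, m, r, t}.

k, m, r, t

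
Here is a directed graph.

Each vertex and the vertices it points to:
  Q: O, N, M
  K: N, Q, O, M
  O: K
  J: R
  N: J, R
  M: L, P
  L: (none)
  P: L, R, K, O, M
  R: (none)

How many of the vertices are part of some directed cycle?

5

A vertex is on a directed cycle iff it belongs to a strongly connected component of size ≥ 2 (or has a self-loop).
The vertices on cycles are {K, M, O, P, Q} — 5 in total.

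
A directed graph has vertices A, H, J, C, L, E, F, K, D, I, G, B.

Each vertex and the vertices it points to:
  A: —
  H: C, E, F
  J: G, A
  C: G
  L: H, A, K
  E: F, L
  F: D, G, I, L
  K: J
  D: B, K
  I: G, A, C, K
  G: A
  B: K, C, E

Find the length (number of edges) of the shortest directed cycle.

3

For each vertex v, BFS finds the shortest path from v back to v.
The shortest such closed walk is H → F → L → H, length 3.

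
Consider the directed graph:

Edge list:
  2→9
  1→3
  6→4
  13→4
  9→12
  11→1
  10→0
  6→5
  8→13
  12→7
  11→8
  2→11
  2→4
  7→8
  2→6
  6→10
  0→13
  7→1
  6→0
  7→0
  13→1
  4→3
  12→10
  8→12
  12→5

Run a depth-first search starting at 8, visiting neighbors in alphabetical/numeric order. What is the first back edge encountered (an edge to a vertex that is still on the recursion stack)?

DFS from 8 (visiting neighbors in alphabetical/numeric order); mark gray on enter, black on exit:
8 gray
  12 gray
    5 gray
    5 black
    7 gray
      0 gray
        13 gray
          1 gray
            3 gray
            3 black
          1 black
          4 gray
            4→3: 3 black — skip
          4 black
        13 black
      0 black
      7→1: 1 black — skip
      7→8: 8 is gray → back edge
First back edge: 7 → 8.

7→8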